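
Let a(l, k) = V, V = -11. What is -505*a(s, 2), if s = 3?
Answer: 5555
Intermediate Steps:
a(l, k) = -11
-505*a(s, 2) = -505*(-11) = 5555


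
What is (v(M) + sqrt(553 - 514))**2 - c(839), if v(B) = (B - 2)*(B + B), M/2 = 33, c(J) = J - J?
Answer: (8448 + sqrt(39))**2 ≈ 7.1474e+7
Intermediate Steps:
c(J) = 0
M = 66 (M = 2*33 = 66)
v(B) = 2*B*(-2 + B) (v(B) = (-2 + B)*(2*B) = 2*B*(-2 + B))
(v(M) + sqrt(553 - 514))**2 - c(839) = (2*66*(-2 + 66) + sqrt(553 - 514))**2 - 1*0 = (2*66*64 + sqrt(39))**2 + 0 = (8448 + sqrt(39))**2 + 0 = (8448 + sqrt(39))**2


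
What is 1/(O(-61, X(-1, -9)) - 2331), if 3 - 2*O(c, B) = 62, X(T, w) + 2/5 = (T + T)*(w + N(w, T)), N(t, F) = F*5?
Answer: -2/4721 ≈ -0.00042364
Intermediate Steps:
N(t, F) = 5*F
X(T, w) = -⅖ + 2*T*(w + 5*T) (X(T, w) = -⅖ + (T + T)*(w + 5*T) = -⅖ + (2*T)*(w + 5*T) = -⅖ + 2*T*(w + 5*T))
O(c, B) = -59/2 (O(c, B) = 3/2 - ½*62 = 3/2 - 31 = -59/2)
1/(O(-61, X(-1, -9)) - 2331) = 1/(-59/2 - 2331) = 1/(-4721/2) = -2/4721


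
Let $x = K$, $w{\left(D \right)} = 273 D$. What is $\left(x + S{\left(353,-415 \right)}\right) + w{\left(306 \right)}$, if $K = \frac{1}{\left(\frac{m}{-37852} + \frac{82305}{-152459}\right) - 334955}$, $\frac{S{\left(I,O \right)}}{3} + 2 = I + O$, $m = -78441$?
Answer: $\frac{161105785988692970758}{1932975619639381} \approx 83346.0$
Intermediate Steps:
$S{\left(I,O \right)} = -6 + 3 I + 3 O$ ($S{\left(I,O \right)} = -6 + 3 \left(I + O\right) = -6 + \left(3 I + 3 O\right) = -6 + 3 I + 3 O$)
$K = - \frac{5770878068}{1932975619639381}$ ($K = \frac{1}{\left(- \frac{78441}{-37852} + \frac{82305}{-152459}\right) - 334955} = \frac{1}{\left(\left(-78441\right) \left(- \frac{1}{37852}\right) + 82305 \left(- \frac{1}{152459}\right)\right) - 334955} = \frac{1}{\left(\frac{78441}{37852} - \frac{82305}{152459}\right) - 334955} = \frac{1}{\frac{8843627559}{5770878068} - 334955} = \frac{1}{- \frac{1932975619639381}{5770878068}} = - \frac{5770878068}{1932975619639381} \approx -2.9855 \cdot 10^{-6}$)
$x = - \frac{5770878068}{1932975619639381} \approx -2.9855 \cdot 10^{-6}$
$\left(x + S{\left(353,-415 \right)}\right) + w{\left(306 \right)} = \left(- \frac{5770878068}{1932975619639381} + \left(-6 + 3 \cdot 353 + 3 \left(-415\right)\right)\right) + 273 \cdot 306 = \left(- \frac{5770878068}{1932975619639381} - 192\right) + 83538 = - \frac{371131324741639220}{1932975619639381} + 83538 = \frac{161105785988692970758}{1932975619639381}$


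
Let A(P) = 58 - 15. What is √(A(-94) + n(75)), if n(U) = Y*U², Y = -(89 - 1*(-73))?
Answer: I*√911207 ≈ 954.57*I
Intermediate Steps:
A(P) = 43
Y = -162 (Y = -(89 + 73) = -1*162 = -162)
n(U) = -162*U²
√(A(-94) + n(75)) = √(43 - 162*75²) = √(43 - 162*5625) = √(43 - 911250) = √(-911207) = I*√911207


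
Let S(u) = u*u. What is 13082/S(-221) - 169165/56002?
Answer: -7529569601/2735193682 ≈ -2.7528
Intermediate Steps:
S(u) = u²
13082/S(-221) - 169165/56002 = 13082/((-221)²) - 169165/56002 = 13082/48841 - 169165*1/56002 = 13082*(1/48841) - 169165/56002 = 13082/48841 - 169165/56002 = -7529569601/2735193682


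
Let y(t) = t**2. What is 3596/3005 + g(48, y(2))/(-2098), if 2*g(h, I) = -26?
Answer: 7583473/6304490 ≈ 1.2029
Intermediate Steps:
g(h, I) = -13 (g(h, I) = (1/2)*(-26) = -13)
3596/3005 + g(48, y(2))/(-2098) = 3596/3005 - 13/(-2098) = 3596*(1/3005) - 13*(-1/2098) = 3596/3005 + 13/2098 = 7583473/6304490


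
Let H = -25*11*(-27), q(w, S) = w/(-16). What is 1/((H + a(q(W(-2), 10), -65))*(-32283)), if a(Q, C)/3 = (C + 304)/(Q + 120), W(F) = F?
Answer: -961/230538100563 ≈ -4.1685e-9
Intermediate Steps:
q(w, S) = -w/16 (q(w, S) = w*(-1/16) = -w/16)
a(Q, C) = 3*(304 + C)/(120 + Q) (a(Q, C) = 3*((C + 304)/(Q + 120)) = 3*((304 + C)/(120 + Q)) = 3*(304 + C)/(120 + Q))
H = 7425 (H = -275*(-27) = 7425)
1/((H + a(q(W(-2), 10), -65))*(-32283)) = 1/((7425 + 3*(304 - 65)/(120 - 1/16*(-2)))*(-32283)) = -1/32283/(7425 + 3*239/(120 + ⅛)) = -1/32283/(7425 + 3*239/(961/8)) = -1/32283/(7425 + 3*(8/961)*239) = -1/32283/(7425 + 5736/961) = -1/32283/(7141161/961) = (961/7141161)*(-1/32283) = -961/230538100563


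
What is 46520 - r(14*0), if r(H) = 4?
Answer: 46516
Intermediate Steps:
46520 - r(14*0) = 46520 - 1*4 = 46520 - 4 = 46516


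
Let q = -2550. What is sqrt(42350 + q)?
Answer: 10*sqrt(398) ≈ 199.50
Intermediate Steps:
sqrt(42350 + q) = sqrt(42350 - 2550) = sqrt(39800) = 10*sqrt(398)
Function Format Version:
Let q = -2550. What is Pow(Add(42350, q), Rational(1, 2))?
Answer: Mul(10, Pow(398, Rational(1, 2))) ≈ 199.50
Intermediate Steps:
Pow(Add(42350, q), Rational(1, 2)) = Pow(Add(42350, -2550), Rational(1, 2)) = Pow(39800, Rational(1, 2)) = Mul(10, Pow(398, Rational(1, 2)))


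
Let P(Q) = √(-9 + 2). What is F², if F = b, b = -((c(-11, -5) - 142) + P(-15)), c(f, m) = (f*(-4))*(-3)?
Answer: (274 - I*√7)² ≈ 75069.0 - 1450.0*I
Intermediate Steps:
c(f, m) = 12*f (c(f, m) = -4*f*(-3) = 12*f)
P(Q) = I*√7 (P(Q) = √(-7) = I*√7)
b = 274 - I*√7 (b = -((12*(-11) - 142) + I*√7) = -((-132 - 142) + I*√7) = -(-274 + I*√7) = 274 - I*√7 ≈ 274.0 - 2.6458*I)
F = 274 - I*√7 ≈ 274.0 - 2.6458*I
F² = (274 - I*√7)²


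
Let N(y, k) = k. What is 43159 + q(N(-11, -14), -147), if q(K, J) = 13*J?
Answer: 41248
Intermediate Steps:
43159 + q(N(-11, -14), -147) = 43159 + 13*(-147) = 43159 - 1911 = 41248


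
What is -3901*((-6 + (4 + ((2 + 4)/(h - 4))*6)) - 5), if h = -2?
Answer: 50713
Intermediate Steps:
-3901*((-6 + (4 + ((2 + 4)/(h - 4))*6)) - 5) = -3901*((-6 + (4 + ((2 + 4)/(-2 - 4))*6)) - 5) = -3901*((-6 + (4 + (6/(-6))*6)) - 5) = -3901*((-6 + (4 + (6*(-1/6))*6)) - 5) = -3901*((-6 + (4 - 1*6)) - 5) = -3901*((-6 + (4 - 6)) - 5) = -3901*((-6 - 2) - 5) = -3901*(-8 - 5) = -3901*(-13) = 50713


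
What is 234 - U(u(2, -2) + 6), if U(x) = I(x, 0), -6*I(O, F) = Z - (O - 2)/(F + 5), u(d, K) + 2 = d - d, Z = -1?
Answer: 7013/30 ≈ 233.77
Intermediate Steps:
u(d, K) = -2 (u(d, K) = -2 + (d - d) = -2 + 0 = -2)
I(O, F) = ⅙ + (-2 + O)/(6*(5 + F)) (I(O, F) = -(-1 - (O - 2)/(F + 5))/6 = -(-1 - (-2 + O)/(5 + F))/6 = ⅙ + (-2 + O)/(6*(5 + F)))
U(x) = ⅒ + x/30 (U(x) = (3 + 0 + x)/(6*(5 + 0)) = (⅙)*(3 + x)/5 = (⅙)*(⅕)*(3 + x) = ⅒ + x/30)
234 - U(u(2, -2) + 6) = 234 - (⅒ + (-2 + 6)/30) = 234 - (⅒ + (1/30)*4) = 234 - (⅒ + 2/15) = 234 - 1*7/30 = 234 - 7/30 = 7013/30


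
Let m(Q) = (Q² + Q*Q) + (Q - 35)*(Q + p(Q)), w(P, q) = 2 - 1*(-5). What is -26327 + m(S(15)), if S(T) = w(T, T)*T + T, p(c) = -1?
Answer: 12588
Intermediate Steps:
w(P, q) = 7 (w(P, q) = 2 + 5 = 7)
S(T) = 8*T (S(T) = 7*T + T = 8*T)
m(Q) = 2*Q² + (-1 + Q)*(-35 + Q) (m(Q) = (Q² + Q*Q) + (Q - 35)*(Q - 1) = (Q² + Q²) + (-35 + Q)*(-1 + Q) = 2*Q² + (-1 + Q)*(-35 + Q))
-26327 + m(S(15)) = -26327 + (35 - 288*15 + 3*(8*15)²) = -26327 + (35 - 36*120 + 3*120²) = -26327 + (35 - 4320 + 3*14400) = -26327 + (35 - 4320 + 43200) = -26327 + 38915 = 12588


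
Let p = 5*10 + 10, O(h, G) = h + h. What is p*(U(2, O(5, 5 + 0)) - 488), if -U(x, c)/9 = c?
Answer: -34680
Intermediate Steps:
O(h, G) = 2*h
U(x, c) = -9*c
p = 60 (p = 50 + 10 = 60)
p*(U(2, O(5, 5 + 0)) - 488) = 60*(-18*5 - 488) = 60*(-9*10 - 488) = 60*(-90 - 488) = 60*(-578) = -34680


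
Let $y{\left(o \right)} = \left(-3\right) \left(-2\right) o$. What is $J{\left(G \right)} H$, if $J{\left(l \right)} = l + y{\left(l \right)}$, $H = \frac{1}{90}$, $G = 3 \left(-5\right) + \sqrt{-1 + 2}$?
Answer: $- \frac{49}{45} \approx -1.0889$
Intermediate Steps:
$G = -14$ ($G = -15 + \sqrt{1} = -15 + 1 = -14$)
$y{\left(o \right)} = 6 o$
$H = \frac{1}{90} \approx 0.011111$
$J{\left(l \right)} = 7 l$ ($J{\left(l \right)} = l + 6 l = 7 l$)
$J{\left(G \right)} H = 7 \left(-14\right) \frac{1}{90} = \left(-98\right) \frac{1}{90} = - \frac{49}{45}$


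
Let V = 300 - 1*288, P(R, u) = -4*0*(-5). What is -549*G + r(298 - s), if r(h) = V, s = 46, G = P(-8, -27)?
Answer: 12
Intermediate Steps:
P(R, u) = 0 (P(R, u) = 0*(-5) = 0)
G = 0
V = 12 (V = 300 - 288 = 12)
r(h) = 12
-549*G + r(298 - s) = -549*0 + 12 = 0 + 12 = 12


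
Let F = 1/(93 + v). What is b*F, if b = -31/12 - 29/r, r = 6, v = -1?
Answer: -89/1104 ≈ -0.080616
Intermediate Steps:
F = 1/92 (F = 1/(93 - 1) = 1/92 ≈ 0.010870)
b = -89/12 (b = -31/12 - 29/6 = -89/12 ≈ -7.4167)
b*F = -89/12*1/92 = -89/1104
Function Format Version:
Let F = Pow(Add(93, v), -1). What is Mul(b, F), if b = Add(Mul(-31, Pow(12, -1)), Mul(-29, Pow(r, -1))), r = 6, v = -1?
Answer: Rational(-89, 1104) ≈ -0.080616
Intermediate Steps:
F = Rational(1, 92) (F = Pow(Add(93, -1), -1) = Pow(92, -1) = Rational(1, 92) ≈ 0.010870)
b = Rational(-89, 12) (b = Add(Mul(-31, Pow(12, -1)), Mul(-29, Pow(6, -1))) = Add(Mul(-31, Rational(1, 12)), Mul(-29, Rational(1, 6))) = Add(Rational(-31, 12), Rational(-29, 6)) = Rational(-89, 12) ≈ -7.4167)
Mul(b, F) = Mul(Rational(-89, 12), Rational(1, 92)) = Rational(-89, 1104)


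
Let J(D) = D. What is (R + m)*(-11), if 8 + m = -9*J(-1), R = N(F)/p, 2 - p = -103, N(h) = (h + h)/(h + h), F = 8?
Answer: -1166/105 ≈ -11.105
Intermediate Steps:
N(h) = 1 (N(h) = (2*h)/((2*h)) = (2*h)*(1/(2*h)) = 1)
p = 105 (p = 2 - 1*(-103) = 2 + 103 = 105)
R = 1/105 ≈ 0.0095238
m = 1 (m = -8 - 9*(-1) = -8 + 9 = 1)
(R + m)*(-11) = (1/105 + 1)*(-11) = (106/105)*(-11) = -1166/105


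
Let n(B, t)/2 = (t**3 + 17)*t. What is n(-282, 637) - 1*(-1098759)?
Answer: 329298083139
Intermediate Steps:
n(B, t) = 2*t*(17 + t**3) (n(B, t) = 2*((t**3 + 17)*t) = 2*((17 + t**3)*t) = 2*(t*(17 + t**3)) = 2*t*(17 + t**3))
n(-282, 637) - 1*(-1098759) = 2*637*(17 + 637**3) - 1*(-1098759) = 2*637*(17 + 258474853) + 1098759 = 2*637*258474870 + 1098759 = 329296984380 + 1098759 = 329298083139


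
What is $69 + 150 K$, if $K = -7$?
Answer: $-981$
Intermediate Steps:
$69 + 150 K = 69 + 150 \left(-7\right) = 69 - 1050 = -981$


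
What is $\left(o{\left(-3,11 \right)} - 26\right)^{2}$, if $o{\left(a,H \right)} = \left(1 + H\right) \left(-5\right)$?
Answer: $7396$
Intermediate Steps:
$o{\left(a,H \right)} = -5 - 5 H$
$\left(o{\left(-3,11 \right)} - 26\right)^{2} = \left(\left(-5 - 55\right) - 26\right)^{2} = \left(-60 - 26\right)^{2} = \left(-86\right)^{2} = 7396$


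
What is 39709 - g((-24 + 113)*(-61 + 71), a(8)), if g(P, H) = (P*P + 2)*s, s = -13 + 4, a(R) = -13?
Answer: 7168627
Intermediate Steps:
s = -9
g(P, H) = -18 - 9*P² (g(P, H) = (P*P + 2)*(-9) = (P² + 2)*(-9) = (2 + P²)*(-9) = -18 - 9*P²)
39709 - g((-24 + 113)*(-61 + 71), a(8)) = 39709 - (-18 - 9*(-61 + 71)²*(-24 + 113)²) = 39709 - (-18 - 9*(89*10)²) = 39709 - (-18 - 9*890²) = 39709 - (-18 - 9*792100) = 39709 - (-18 - 7128900) = 39709 - 1*(-7128918) = 39709 + 7128918 = 7168627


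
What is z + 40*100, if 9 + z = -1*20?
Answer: 3971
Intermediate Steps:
z = -29 (z = -9 - 1*20 = -9 - 20 = -29)
z + 40*100 = -29 + 40*100 = -29 + 4000 = 3971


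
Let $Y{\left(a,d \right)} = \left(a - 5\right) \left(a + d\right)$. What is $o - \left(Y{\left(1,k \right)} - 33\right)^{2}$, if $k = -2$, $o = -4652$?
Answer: $-5493$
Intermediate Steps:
$Y{\left(a,d \right)} = \left(-5 + a\right) \left(a + d\right)$
$o - \left(Y{\left(1,k \right)} - 33\right)^{2} = -4652 - \left(\left(1^{2} - 5 - -10 + 1 \left(-2\right)\right) - 33\right)^{2} = -4652 - \left(\left(1 - 5 + 10 - 2\right) - 33\right)^{2} = -4652 - \left(4 - 33\right)^{2} = -4652 - \left(-29\right)^{2} = -4652 - 841 = -5493$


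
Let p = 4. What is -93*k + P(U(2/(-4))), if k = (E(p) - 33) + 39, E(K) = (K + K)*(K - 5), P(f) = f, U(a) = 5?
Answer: 191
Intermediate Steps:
E(K) = 2*K*(-5 + K) (E(K) = (2*K)*(-5 + K) = 2*K*(-5 + K))
k = -2 (k = (2*4*(-5 + 4) - 33) + 39 = (2*4*(-1) - 33) + 39 = (-8 - 33) + 39 = -41 + 39 = -2)
-93*k + P(U(2/(-4))) = -93*(-2) + 5 = 186 + 5 = 191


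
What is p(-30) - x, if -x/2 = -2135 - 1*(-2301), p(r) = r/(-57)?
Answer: 6318/19 ≈ 332.53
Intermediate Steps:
p(r) = -r/57 (p(r) = r*(-1/57) = -r/57)
x = -332 (x = -2*(-2135 - 1*(-2301)) = -2*(-2135 + 2301) = -2*166 = -332)
p(-30) - x = -1/57*(-30) - 1*(-332) = 10/19 + 332 = 6318/19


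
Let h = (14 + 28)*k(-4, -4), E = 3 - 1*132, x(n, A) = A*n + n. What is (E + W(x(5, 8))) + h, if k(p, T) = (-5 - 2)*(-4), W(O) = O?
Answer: 1092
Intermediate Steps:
x(n, A) = n + A*n
E = -129 (E = 3 - 132 = -129)
k(p, T) = 28 (k(p, T) = -7*(-4) = 28)
h = 1176 (h = (14 + 28)*28 = 42*28 = 1176)
(E + W(x(5, 8))) + h = (-129 + 5*(1 + 8)) + 1176 = (-129 + 5*9) + 1176 = (-129 + 45) + 1176 = -84 + 1176 = 1092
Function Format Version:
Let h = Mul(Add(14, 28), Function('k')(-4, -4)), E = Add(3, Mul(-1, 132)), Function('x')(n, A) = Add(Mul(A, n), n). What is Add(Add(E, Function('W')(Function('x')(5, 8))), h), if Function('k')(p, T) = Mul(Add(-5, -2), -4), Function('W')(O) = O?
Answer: 1092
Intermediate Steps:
Function('x')(n, A) = Add(n, Mul(A, n))
E = -129 (E = Add(3, -132) = -129)
Function('k')(p, T) = 28 (Function('k')(p, T) = Mul(-7, -4) = 28)
h = 1176 (h = Mul(Add(14, 28), 28) = Mul(42, 28) = 1176)
Add(Add(E, Function('W')(Function('x')(5, 8))), h) = Add(Add(-129, Mul(5, Add(1, 8))), 1176) = Add(Add(-129, Mul(5, 9)), 1176) = Add(Add(-129, 45), 1176) = Add(-84, 1176) = 1092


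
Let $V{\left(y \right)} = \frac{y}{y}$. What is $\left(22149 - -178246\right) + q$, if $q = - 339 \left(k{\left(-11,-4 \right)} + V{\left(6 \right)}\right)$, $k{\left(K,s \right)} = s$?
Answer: $201412$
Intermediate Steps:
$V{\left(y \right)} = 1$
$q = 1017$ ($q = - 339 \left(-4 + 1\right) = \left(-339\right) \left(-3\right) = 1017$)
$\left(22149 - -178246\right) + q = \left(22149 - -178246\right) + 1017 = \left(22149 + 178246\right) + 1017 = 200395 + 1017 = 201412$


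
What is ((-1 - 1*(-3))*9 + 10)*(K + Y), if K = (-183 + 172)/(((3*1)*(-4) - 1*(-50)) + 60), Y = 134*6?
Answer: 157562/7 ≈ 22509.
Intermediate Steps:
Y = 804
K = -11/98 (K = -11/((3*(-4) + 50) + 60) = -11/((-12 + 50) + 60) = -11/(38 + 60) = -11/98 ≈ -0.11224)
((-1 - 1*(-3))*9 + 10)*(K + Y) = ((-1 - 1*(-3))*9 + 10)*(-11/98 + 804) = ((-1 + 3)*9 + 10)*(78781/98) = (2*9 + 10)*(78781/98) = (18 + 10)*(78781/98) = 28*(78781/98) = 157562/7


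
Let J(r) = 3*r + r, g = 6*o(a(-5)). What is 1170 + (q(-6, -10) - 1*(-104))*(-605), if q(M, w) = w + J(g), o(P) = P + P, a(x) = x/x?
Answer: -84740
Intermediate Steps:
a(x) = 1
o(P) = 2*P
g = 12 (g = 6*(2*1) = 6*2 = 12)
J(r) = 4*r
q(M, w) = 48 + w (q(M, w) = w + 4*12 = w + 48 = 48 + w)
1170 + (q(-6, -10) - 1*(-104))*(-605) = 1170 + ((48 - 10) - 1*(-104))*(-605) = 1170 + (38 + 104)*(-605) = 1170 + 142*(-605) = 1170 - 85910 = -84740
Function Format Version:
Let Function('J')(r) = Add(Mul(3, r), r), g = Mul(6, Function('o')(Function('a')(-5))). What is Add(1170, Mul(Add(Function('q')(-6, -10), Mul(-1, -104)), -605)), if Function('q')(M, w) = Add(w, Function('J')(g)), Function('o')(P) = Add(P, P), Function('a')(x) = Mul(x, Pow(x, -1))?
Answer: -84740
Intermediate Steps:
Function('a')(x) = 1
Function('o')(P) = Mul(2, P)
g = 12 (g = Mul(6, Mul(2, 1)) = Mul(6, 2) = 12)
Function('J')(r) = Mul(4, r)
Function('q')(M, w) = Add(48, w) (Function('q')(M, w) = Add(w, Mul(4, 12)) = Add(w, 48) = Add(48, w))
Add(1170, Mul(Add(Function('q')(-6, -10), Mul(-1, -104)), -605)) = Add(1170, Mul(Add(Add(48, -10), Mul(-1, -104)), -605)) = Add(1170, Mul(Add(38, 104), -605)) = Add(1170, Mul(142, -605)) = Add(1170, -85910) = -84740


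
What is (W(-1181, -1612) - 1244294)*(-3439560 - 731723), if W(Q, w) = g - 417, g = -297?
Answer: 5193280705264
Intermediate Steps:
W(Q, w) = -714 (W(Q, w) = -297 - 417 = -714)
(W(-1181, -1612) - 1244294)*(-3439560 - 731723) = (-714 - 1244294)*(-3439560 - 731723) = -1245008*(-4171283) = 5193280705264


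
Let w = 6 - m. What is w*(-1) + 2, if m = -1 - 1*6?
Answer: -11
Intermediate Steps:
m = -7 (m = -1 - 6 = -7)
w = 13 (w = 6 - 1*(-7) = 6 + 7 = 13)
w*(-1) + 2 = 13*(-1) + 2 = -13 + 2 = -11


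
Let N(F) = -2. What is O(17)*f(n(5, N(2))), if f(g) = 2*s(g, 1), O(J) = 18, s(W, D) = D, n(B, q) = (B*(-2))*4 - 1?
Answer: 36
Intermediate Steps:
n(B, q) = -1 - 8*B (n(B, q) = -2*B*4 - 1 = -8*B - 1 = -1 - 8*B)
f(g) = 2 (f(g) = 2*1 = 2)
O(17)*f(n(5, N(2))) = 18*2 = 36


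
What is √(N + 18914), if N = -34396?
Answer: I*√15482 ≈ 124.43*I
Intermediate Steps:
√(N + 18914) = √(-34396 + 18914) = √(-15482) = I*√15482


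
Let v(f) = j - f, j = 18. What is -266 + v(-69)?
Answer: -179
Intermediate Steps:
v(f) = 18 - f
-266 + v(-69) = -266 + (18 - 1*(-69)) = -266 + (18 + 69) = -266 + 87 = -179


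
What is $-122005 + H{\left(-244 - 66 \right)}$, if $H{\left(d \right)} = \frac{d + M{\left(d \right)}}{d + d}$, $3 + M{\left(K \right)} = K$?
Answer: $- \frac{75642477}{620} \approx -1.22 \cdot 10^{5}$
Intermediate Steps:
$M{\left(K \right)} = -3 + K$
$H{\left(d \right)} = \frac{-3 + 2 d}{2 d}$ ($H{\left(d \right)} = \frac{d + \left(-3 + d\right)}{d + d} = \frac{-3 + 2 d}{2 d}$)
$-122005 + H{\left(-244 - 66 \right)} = -122005 + \frac{- \frac{3}{2} - 310}{-244 - 66} = -122005 + \frac{- \frac{3}{2} - 310}{-310} = -122005 - - \frac{623}{620} = -122005 + \frac{623}{620} = - \frac{75642477}{620}$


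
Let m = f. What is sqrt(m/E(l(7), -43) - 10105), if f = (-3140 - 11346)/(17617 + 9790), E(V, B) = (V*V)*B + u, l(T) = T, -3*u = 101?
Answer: 2*I*sqrt(115769250601498987)/6769529 ≈ 100.52*I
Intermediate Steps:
u = -101/3 (u = -1/3*101 = -101/3 ≈ -33.667)
E(V, B) = -101/3 + B*V**2 (E(V, B) = (V*V)*B - 101/3 = V**2*B - 101/3 = B*V**2 - 101/3 = -101/3 + B*V**2)
f = -14486/27407 ≈ -0.52855
m = -14486/27407 ≈ -0.52855
sqrt(m/E(l(7), -43) - 10105) = sqrt(-14486/(27407*(-101/3 - 43*7**2)) - 10105) = sqrt(-14486/(27407*(-101/3 - 43*49)) - 10105) = sqrt(-14486/(27407*(-101/3 - 2107)) - 10105) = sqrt(-14486/(27407*(-6422/3)) - 10105) = sqrt(-14486/27407*(-3/6422) - 10105) = sqrt(21729/88003877 - 10105) = sqrt(-889279155356/88003877) = 2*I*sqrt(115769250601498987)/6769529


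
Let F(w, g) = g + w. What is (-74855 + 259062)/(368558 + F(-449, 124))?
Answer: 184207/368233 ≈ 0.50025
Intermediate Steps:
(-74855 + 259062)/(368558 + F(-449, 124)) = (-74855 + 259062)/(368558 + (124 - 449)) = 184207/(368558 - 325) = 184207/368233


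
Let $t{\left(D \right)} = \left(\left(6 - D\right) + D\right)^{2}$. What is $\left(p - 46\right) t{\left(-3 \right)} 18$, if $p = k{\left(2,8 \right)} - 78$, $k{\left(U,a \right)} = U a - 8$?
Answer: $-75168$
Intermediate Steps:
$k{\left(U,a \right)} = -8 + U a$
$t{\left(D \right)} = 36$ ($t{\left(D \right)} = 6^{2} = 36$)
$p = -70$ ($p = \left(-8 + 2 \cdot 8\right) - 78 = \left(-8 + 16\right) - 78 = 8 - 78 = -70$)
$\left(p - 46\right) t{\left(-3 \right)} 18 = \left(-70 - 46\right) 36 \cdot 18 = \left(-116\right) 648 = -75168$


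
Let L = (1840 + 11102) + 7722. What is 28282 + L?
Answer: 48946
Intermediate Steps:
L = 20664 (L = 12942 + 7722 = 20664)
28282 + L = 28282 + 20664 = 48946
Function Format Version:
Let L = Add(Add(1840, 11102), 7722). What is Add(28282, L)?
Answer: 48946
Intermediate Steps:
L = 20664 (L = Add(12942, 7722) = 20664)
Add(28282, L) = Add(28282, 20664) = 48946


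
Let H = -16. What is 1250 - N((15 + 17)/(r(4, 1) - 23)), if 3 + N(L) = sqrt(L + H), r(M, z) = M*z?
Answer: 1253 - 4*I*sqrt(399)/19 ≈ 1253.0 - 4.2053*I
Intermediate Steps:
N(L) = -3 + sqrt(-16 + L) (N(L) = -3 + sqrt(L - 16) = -3 + sqrt(-16 + L))
1250 - N((15 + 17)/(r(4, 1) - 23)) = 1250 - (-3 + sqrt(-16 + (15 + 17)/(4*1 - 23))) = 1250 - (-3 + sqrt(-16 + 32/(4 - 23))) = 1250 - (-3 + sqrt(-16 + 32/(-19))) = 1250 - (-3 + sqrt(-16 + 32*(-1/19))) = 1250 - (-3 + sqrt(-16 - 32/19)) = 1250 - (-3 + sqrt(-336/19)) = 1250 - (-3 + 4*I*sqrt(399)/19) = 1250 + (3 - 4*I*sqrt(399)/19) = 1253 - 4*I*sqrt(399)/19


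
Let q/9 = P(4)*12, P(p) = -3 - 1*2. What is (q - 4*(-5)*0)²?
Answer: 291600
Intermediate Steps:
P(p) = -5 (P(p) = -3 - 2 = -5)
q = -540 (q = 9*(-5*12) = 9*(-60) = -540)
(q - 4*(-5)*0)² = (-540 - 4*(-5)*0)² = (-540 + 20*0)² = (-540 + 0)² = (-540)² = 291600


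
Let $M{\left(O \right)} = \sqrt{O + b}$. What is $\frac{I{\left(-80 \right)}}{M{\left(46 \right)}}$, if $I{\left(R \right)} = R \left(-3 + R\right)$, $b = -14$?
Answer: $830 \sqrt{2} \approx 1173.8$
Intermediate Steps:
$M{\left(O \right)} = \sqrt{-14 + O}$ ($M{\left(O \right)} = \sqrt{O - 14} = \sqrt{-14 + O}$)
$\frac{I{\left(-80 \right)}}{M{\left(46 \right)}} = \frac{\left(-80\right) \left(-3 - 80\right)}{\sqrt{-14 + 46}} = \frac{\left(-80\right) \left(-83\right)}{\sqrt{32}} = \frac{6640}{4 \sqrt{2}} = 6640 \frac{\sqrt{2}}{8} = 830 \sqrt{2}$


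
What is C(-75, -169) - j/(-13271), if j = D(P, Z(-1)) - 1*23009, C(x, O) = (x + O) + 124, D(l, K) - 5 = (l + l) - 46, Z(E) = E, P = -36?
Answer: -1615642/13271 ≈ -121.74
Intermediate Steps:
D(l, K) = -41 + 2*l (D(l, K) = 5 + ((l + l) - 46) = 5 + (2*l - 46) = 5 + (-46 + 2*l) = -41 + 2*l)
C(x, O) = 124 + O + x (C(x, O) = (O + x) + 124 = 124 + O + x)
j = -23122 (j = (-41 + 2*(-36)) - 1*23009 = (-41 - 72) - 23009 = -113 - 23009 = -23122)
C(-75, -169) - j/(-13271) = (124 - 169 - 75) - (-23122)/(-13271) = -120 - (-23122)*(-1)/13271 = -120 - 1*23122/13271 = -120 - 23122/13271 = -1615642/13271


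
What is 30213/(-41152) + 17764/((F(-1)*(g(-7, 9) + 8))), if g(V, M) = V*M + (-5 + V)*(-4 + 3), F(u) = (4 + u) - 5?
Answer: 364212905/1769536 ≈ 205.82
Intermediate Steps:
F(u) = -1 + u
g(V, M) = 5 - V + M*V (g(V, M) = M*V + (-5 + V)*(-1) = M*V + (5 - V) = 5 - V + M*V)
30213/(-41152) + 17764/((F(-1)*(g(-7, 9) + 8))) = 30213/(-41152) + 17764/(((-1 - 1)*((5 - 1*(-7) + 9*(-7)) + 8))) = 30213*(-1/41152) + 17764/((-2*((5 + 7 - 63) + 8))) = -30213/41152 + 17764/((-2*(-51 + 8))) = -30213/41152 + 17764/((-2*(-43))) = -30213/41152 + 17764/86 = -30213/41152 + 17764*(1/86) = -30213/41152 + 8882/43 = 364212905/1769536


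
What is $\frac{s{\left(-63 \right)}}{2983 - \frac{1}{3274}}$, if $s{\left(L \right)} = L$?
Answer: $- \frac{22918}{1085149} \approx -0.02112$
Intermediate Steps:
$\frac{s{\left(-63 \right)}}{2983 - \frac{1}{3274}} = - \frac{63}{2983 - \frac{1}{3274}} = - \frac{63}{\frac{9766341}{3274}} = \left(-63\right) \frac{3274}{9766341} = - \frac{22918}{1085149}$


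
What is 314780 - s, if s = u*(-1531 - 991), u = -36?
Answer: 223988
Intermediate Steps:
s = 90792 (s = -36*(-1531 - 991) = -36*(-2522) = 90792)
314780 - s = 314780 - 1*90792 = 314780 - 90792 = 223988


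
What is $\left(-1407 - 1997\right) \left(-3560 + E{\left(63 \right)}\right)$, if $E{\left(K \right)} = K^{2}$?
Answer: $-1392236$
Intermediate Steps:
$\left(-1407 - 1997\right) \left(-3560 + E{\left(63 \right)}\right) = \left(-1407 - 1997\right) \left(-3560 + 63^{2}\right) = - 3404 \left(-3560 + 3969\right) = \left(-3404\right) 409 = -1392236$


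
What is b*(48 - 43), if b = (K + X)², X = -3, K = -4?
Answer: 245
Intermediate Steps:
b = 49 (b = (-4 - 3)² = (-7)² = 49)
b*(48 - 43) = 49*(48 - 43) = 49*5 = 245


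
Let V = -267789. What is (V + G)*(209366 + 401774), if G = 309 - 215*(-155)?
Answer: -143101486700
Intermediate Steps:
G = 33634 (G = 309 + 33325 = 33634)
(V + G)*(209366 + 401774) = (-267789 + 33634)*(209366 + 401774) = -234155*611140 = -143101486700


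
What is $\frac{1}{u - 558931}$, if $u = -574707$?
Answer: $- \frac{1}{1133638} \approx -8.8212 \cdot 10^{-7}$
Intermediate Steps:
$\frac{1}{u - 558931} = \frac{1}{-574707 - 558931} = \frac{1}{-1133638} = - \frac{1}{1133638}$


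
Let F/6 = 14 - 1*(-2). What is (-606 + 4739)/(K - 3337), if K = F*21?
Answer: -4133/1321 ≈ -3.1287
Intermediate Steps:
F = 96 (F = 6*(14 - 1*(-2)) = 6*(14 + 2) = 6*16 = 96)
K = 2016 (K = 96*21 = 2016)
(-606 + 4739)/(K - 3337) = (-606 + 4739)/(2016 - 3337) = 4133/(-1321) = 4133*(-1/1321) = -4133/1321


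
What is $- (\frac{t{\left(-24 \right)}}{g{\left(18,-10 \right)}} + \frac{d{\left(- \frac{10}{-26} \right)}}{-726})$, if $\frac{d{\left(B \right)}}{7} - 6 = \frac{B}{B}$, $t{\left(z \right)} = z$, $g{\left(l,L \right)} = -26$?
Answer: $- \frac{8075}{9438} \approx -0.85558$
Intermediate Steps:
$d{\left(B \right)} = 49$ ($d{\left(B \right)} = 42 + 7 \frac{B}{B} = 42 + 7 \cdot 1 = 42 + 7 = 49$)
$- (\frac{t{\left(-24 \right)}}{g{\left(18,-10 \right)}} + \frac{d{\left(- \frac{10}{-26} \right)}}{-726}) = - (- \frac{24}{-26} + \frac{49}{-726}) = - (\left(-24\right) \left(- \frac{1}{26}\right) + 49 \left(- \frac{1}{726}\right)) = - (\frac{12}{13} - \frac{49}{726}) = \left(-1\right) \frac{8075}{9438} = - \frac{8075}{9438}$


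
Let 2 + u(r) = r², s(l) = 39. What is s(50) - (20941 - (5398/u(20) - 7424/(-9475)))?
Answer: -39384193149/1885525 ≈ -20888.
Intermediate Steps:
u(r) = -2 + r²
s(50) - (20941 - (5398/u(20) - 7424/(-9475))) = 39 - (20941 - (5398/(-2 + 20²) - 7424/(-9475))) = 39 - (20941 - (5398/(-2 + 400) - 7424*(-1/9475))) = 39 - (20941 - (5398/398 + 7424/9475)) = 39 - (20941 - (5398*(1/398) + 7424/9475)) = 39 - (20941 - (2699/199 + 7424/9475)) = 39 - (20941 - 1*27050401/1885525) = 39 - (20941 - 27050401/1885525) = 39 - 1*39457728624/1885525 = 39 - 39457728624/1885525 = -39384193149/1885525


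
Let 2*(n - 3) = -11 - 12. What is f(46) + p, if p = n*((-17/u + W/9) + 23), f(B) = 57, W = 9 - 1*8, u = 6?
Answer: -4153/36 ≈ -115.36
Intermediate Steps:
W = 1 (W = 9 - 8 = 1)
n = -17/2 (n = 3 + (-11 - 12)/2 = 3 + (½)*(-23) = 3 - 23/2 = -17/2 ≈ -8.5000)
p = -6205/36 (p = -17*((-17/6 + 1/9) + 23)/2 = -17*((-17*⅙ + 1*(⅑)) + 23)/2 = -17*((-17/6 + ⅑) + 23)/2 = -17*(-49/18 + 23)/2 = -17/2*365/18 = -6205/36 ≈ -172.36)
f(46) + p = 57 - 6205/36 = -4153/36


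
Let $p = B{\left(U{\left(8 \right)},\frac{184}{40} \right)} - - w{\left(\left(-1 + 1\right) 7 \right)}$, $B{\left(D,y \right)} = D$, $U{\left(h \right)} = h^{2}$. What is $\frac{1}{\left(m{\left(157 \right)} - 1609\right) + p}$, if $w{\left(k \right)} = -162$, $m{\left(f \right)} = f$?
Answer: $- \frac{1}{1550} \approx -0.00064516$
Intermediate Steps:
$p = -98$ ($p = 8^{2} - \left(-1\right) \left(-162\right) = 64 - 162 = -98$)
$\frac{1}{\left(m{\left(157 \right)} - 1609\right) + p} = \frac{1}{\left(157 - 1609\right) - 98} = \frac{1}{-1452 - 98} = \frac{1}{-1550} = - \frac{1}{1550}$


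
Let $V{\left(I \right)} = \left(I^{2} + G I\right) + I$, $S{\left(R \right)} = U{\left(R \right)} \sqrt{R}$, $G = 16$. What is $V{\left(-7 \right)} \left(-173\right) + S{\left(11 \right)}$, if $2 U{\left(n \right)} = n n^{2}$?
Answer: $12110 + \frac{1331 \sqrt{11}}{2} \approx 14317.0$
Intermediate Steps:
$U{\left(n \right)} = \frac{n^{3}}{2}$ ($U{\left(n \right)} = \frac{n n^{2}}{2} = \frac{n^{3}}{2}$)
$S{\left(R \right)} = \frac{R^{\frac{7}{2}}}{2}$ ($S{\left(R \right)} = \frac{R^{3}}{2} \sqrt{R} = \frac{R^{\frac{7}{2}}}{2}$)
$V{\left(I \right)} = I^{2} + 17 I$ ($V{\left(I \right)} = \left(I^{2} + 16 I\right) + I = I^{2} + 17 I$)
$V{\left(-7 \right)} \left(-173\right) + S{\left(11 \right)} = - 7 \left(17 - 7\right) \left(-173\right) + \frac{11^{\frac{7}{2}}}{2} = \left(-7\right) 10 \left(-173\right) + \frac{1331 \sqrt{11}}{2} = \left(-70\right) \left(-173\right) + \frac{1331 \sqrt{11}}{2} = 12110 + \frac{1331 \sqrt{11}}{2}$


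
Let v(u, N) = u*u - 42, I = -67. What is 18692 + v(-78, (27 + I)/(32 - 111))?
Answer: 24734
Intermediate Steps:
v(u, N) = -42 + u² (v(u, N) = u² - 42 = -42 + u²)
18692 + v(-78, (27 + I)/(32 - 111)) = 18692 + (-42 + (-78)²) = 18692 + (-42 + 6084) = 18692 + 6042 = 24734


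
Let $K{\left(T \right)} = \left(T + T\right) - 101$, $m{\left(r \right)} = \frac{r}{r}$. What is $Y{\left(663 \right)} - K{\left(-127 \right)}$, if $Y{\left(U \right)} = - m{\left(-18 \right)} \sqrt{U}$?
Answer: $355 - \sqrt{663} \approx 329.25$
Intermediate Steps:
$m{\left(r \right)} = 1$
$Y{\left(U \right)} = - \sqrt{U}$ ($Y{\left(U \right)} = \left(-1\right) 1 \sqrt{U} = - \sqrt{U}$)
$K{\left(T \right)} = -101 + 2 T$ ($K{\left(T \right)} = 2 T - 101 = -101 + 2 T$)
$Y{\left(663 \right)} - K{\left(-127 \right)} = - \sqrt{663} - \left(-101 + 2 \left(-127\right)\right) = - \sqrt{663} - \left(-101 - 254\right) = - \sqrt{663} - -355 = - \sqrt{663} + 355 = 355 - \sqrt{663}$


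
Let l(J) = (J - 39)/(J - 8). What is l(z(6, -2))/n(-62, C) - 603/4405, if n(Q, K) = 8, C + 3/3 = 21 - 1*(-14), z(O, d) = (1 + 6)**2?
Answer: -76867/722420 ≈ -0.10640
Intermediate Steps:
z(O, d) = 49 (z(O, d) = 7**2 = 49)
C = 34 (C = -1 + (21 - 1*(-14)) = -1 + (21 + 14) = -1 + 35 = 34)
l(J) = (-39 + J)/(-8 + J)
l(z(6, -2))/n(-62, C) - 603/4405 = ((-39 + 49)/(-8 + 49))/8 - 603/4405 = (10/41)*(1/8) - 603*1/4405 = ((1/41)*10)*(1/8) - 603/4405 = (10/41)*(1/8) - 603/4405 = 5/164 - 603/4405 = -76867/722420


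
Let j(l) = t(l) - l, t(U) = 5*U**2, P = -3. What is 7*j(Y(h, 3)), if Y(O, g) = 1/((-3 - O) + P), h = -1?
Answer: 14/5 ≈ 2.8000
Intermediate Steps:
Y(O, g) = 1/(-6 - O) (Y(O, g) = 1/((-3 - O) - 3) = 1/(-6 - O))
j(l) = -l + 5*l**2 (j(l) = 5*l**2 - l = -l + 5*l**2)
7*j(Y(h, 3)) = 7*((-1/(6 - 1))*(-1 + 5*(-1/(6 - 1)))) = 7*((-1/5)*(-1 + 5*(-1/5))) = 7*((-1*1/5)*(-1 + 5*(-1*1/5))) = 7*(-(-1 + 5*(-1/5))/5) = 7*(-(-1 - 1)/5) = 7*(-1/5*(-2)) = 7*(2/5) = 14/5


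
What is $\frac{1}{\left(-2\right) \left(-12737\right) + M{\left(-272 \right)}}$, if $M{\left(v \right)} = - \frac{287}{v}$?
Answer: $\frac{272}{6929215} \approx 3.9254 \cdot 10^{-5}$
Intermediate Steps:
$\frac{1}{\left(-2\right) \left(-12737\right) + M{\left(-272 \right)}} = \frac{1}{\left(-2\right) \left(-12737\right) - \frac{287}{-272}} = \frac{1}{25474 - - \frac{287}{272}} = \frac{1}{25474 + \frac{287}{272}} = \frac{1}{\frac{6929215}{272}} = \frac{272}{6929215}$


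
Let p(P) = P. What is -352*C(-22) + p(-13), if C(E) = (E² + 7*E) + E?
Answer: -108429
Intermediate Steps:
C(E) = E² + 8*E
-352*C(-22) + p(-13) = -(-7744)*(8 - 22) - 13 = -(-7744)*(-14) - 13 = -352*308 - 13 = -108416 - 13 = -108429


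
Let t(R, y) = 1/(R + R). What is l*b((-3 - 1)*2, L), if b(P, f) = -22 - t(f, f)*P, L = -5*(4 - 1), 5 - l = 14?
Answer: 1002/5 ≈ 200.40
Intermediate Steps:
l = -9 (l = 5 - 1*14 = 5 - 14 = -9)
L = -15 (L = -5*3 = -15)
t(R, y) = 1/(2*R)
b(P, f) = -22 - P/(2*f) (b(P, f) = -22 - 1/(2*f)*P = -22 - P/(2*f))
l*b((-3 - 1)*2, L) = -9*(-22 - 1/2*(-3 - 1)*2/(-15)) = -9*(-22 - 1/2*(-4*2)*(-1/15)) = -9*(-22 - 1/2*(-8)*(-1/15)) = -9*(-22 - 4/15) = -9*(-334/15) = 1002/5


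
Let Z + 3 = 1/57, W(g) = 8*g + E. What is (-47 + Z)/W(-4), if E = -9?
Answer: 2849/2337 ≈ 1.2191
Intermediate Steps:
W(g) = -9 + 8*g (W(g) = 8*g - 9 = -9 + 8*g)
Z = -170/57 (Z = -3 + 1/57 = -170/57 ≈ -2.9825)
(-47 + Z)/W(-4) = (-47 - 170/57)/(-9 + 8*(-4)) = -2849/57/(-9 - 32) = -2849/57/(-41) = -1/41*(-2849/57) = 2849/2337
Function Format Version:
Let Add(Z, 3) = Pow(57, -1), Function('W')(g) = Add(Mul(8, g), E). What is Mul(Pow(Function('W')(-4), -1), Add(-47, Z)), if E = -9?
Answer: Rational(2849, 2337) ≈ 1.2191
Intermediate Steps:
Function('W')(g) = Add(-9, Mul(8, g)) (Function('W')(g) = Add(Mul(8, g), -9) = Add(-9, Mul(8, g)))
Z = Rational(-170, 57) (Z = Add(-3, Pow(57, -1)) = Add(-3, Rational(1, 57)) = Rational(-170, 57) ≈ -2.9825)
Mul(Pow(Function('W')(-4), -1), Add(-47, Z)) = Mul(Pow(Add(-9, Mul(8, -4)), -1), Add(-47, Rational(-170, 57))) = Mul(Pow(Add(-9, -32), -1), Rational(-2849, 57)) = Mul(Pow(-41, -1), Rational(-2849, 57)) = Mul(Rational(-1, 41), Rational(-2849, 57)) = Rational(2849, 2337)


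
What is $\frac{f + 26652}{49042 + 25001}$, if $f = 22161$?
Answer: $\frac{16271}{24681} \approx 0.65925$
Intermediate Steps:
$\frac{f + 26652}{49042 + 25001} = \frac{22161 + 26652}{49042 + 25001} = \frac{48813}{74043} = 48813 \cdot \frac{1}{74043} = \frac{16271}{24681}$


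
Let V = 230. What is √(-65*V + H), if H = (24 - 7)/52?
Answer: I*√10105979/26 ≈ 122.27*I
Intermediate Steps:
H = 17/52 (H = (1/52)*17 = 17/52 ≈ 0.32692)
√(-65*V + H) = √(-65*230 + 17/52) = √(-14950 + 17/52) = √(-777383/52) = I*√10105979/26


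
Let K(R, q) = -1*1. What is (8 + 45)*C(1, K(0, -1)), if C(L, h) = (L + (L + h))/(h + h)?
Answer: -53/2 ≈ -26.500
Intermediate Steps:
K(R, q) = -1
C(L, h) = (h + 2*L)/(2*h) (C(L, h) = (h + 2*L)/((2*h)) = (h + 2*L)*(1/(2*h)) = (h + 2*L)/(2*h))
(8 + 45)*C(1, K(0, -1)) = (8 + 45)*((1 + (½)*(-1))/(-1)) = 53*(-(1 - ½)) = 53*(-1*½) = 53*(-½) = -53/2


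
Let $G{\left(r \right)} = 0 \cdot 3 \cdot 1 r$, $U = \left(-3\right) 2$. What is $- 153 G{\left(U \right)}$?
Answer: $0$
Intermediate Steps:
$U = -6$
$G{\left(r \right)} = 0$ ($G{\left(r \right)} = 0 r = 0$)
$- 153 G{\left(U \right)} = \left(-153\right) 0 = 0$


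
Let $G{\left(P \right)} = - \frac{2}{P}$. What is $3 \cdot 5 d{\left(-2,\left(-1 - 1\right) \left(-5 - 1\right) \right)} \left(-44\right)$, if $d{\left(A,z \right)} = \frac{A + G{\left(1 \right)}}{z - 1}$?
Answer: $240$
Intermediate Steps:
$d{\left(A,z \right)} = \frac{-2 + A}{-1 + z}$ ($d{\left(A,z \right)} = \frac{A - \frac{2}{1}}{z - 1} = \frac{A - 2}{-1 + z} = \frac{-2 + A}{-1 + z}$)
$3 \cdot 5 d{\left(-2,\left(-1 - 1\right) \left(-5 - 1\right) \right)} \left(-44\right) = 3 \cdot 5 \frac{-2 - 2}{-1 + \left(-1 - 1\right) \left(-5 - 1\right)} \left(-44\right) = 15 \frac{1}{-1 - -12} \left(-4\right) \left(-44\right) = 15 \frac{1}{-1 + 12} \left(-4\right) \left(-44\right) = 15 \cdot \frac{1}{11} \left(-4\right) \left(-44\right) = 15 \left(- \frac{4}{11}\right) \left(-44\right) = \left(- \frac{60}{11}\right) \left(-44\right) = 240$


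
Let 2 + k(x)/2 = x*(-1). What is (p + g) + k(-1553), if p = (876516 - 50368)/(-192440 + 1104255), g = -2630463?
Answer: -2395666344067/911815 ≈ -2.6274e+6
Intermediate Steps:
k(x) = -4 - 2*x (k(x) = -4 + 2*(x*(-1)) = -4 + 2*(-x) = -4 - 2*x)
p = 826148/911815 ≈ 0.90605
(p + g) + k(-1553) = (826148/911815 - 2630463) + (-4 - 2*(-1553)) = -2398494794197/911815 + (-4 + 3106) = -2398494794197/911815 + 3102 = -2395666344067/911815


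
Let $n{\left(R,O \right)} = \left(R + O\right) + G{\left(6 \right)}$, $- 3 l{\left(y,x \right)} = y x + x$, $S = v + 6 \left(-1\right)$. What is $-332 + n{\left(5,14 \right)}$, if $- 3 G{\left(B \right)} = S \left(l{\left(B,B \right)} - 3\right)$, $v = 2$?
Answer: $- \frac{1007}{3} \approx -335.67$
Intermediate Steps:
$S = -4$ ($S = 2 + 6 \left(-1\right) = 2 - 6 = -4$)
$l{\left(y,x \right)} = - \frac{x}{3} - \frac{x y}{3}$ ($l{\left(y,x \right)} = - \frac{y x + x}{3} = - \frac{x y + x}{3} = - \frac{x + x y}{3} = - \frac{x}{3} - \frac{x y}{3}$)
$G{\left(B \right)} = -4 - \frac{4 B \left(1 + B\right)}{9}$ ($G{\left(B \right)} = - \frac{\left(-4\right) \left(- \frac{B \left(1 + B\right)}{3} - 3\right)}{3} = - \frac{\left(-4\right) \left(-3 - \frac{B \left(1 + B\right)}{3}\right)}{3} = - \frac{12 + \frac{4 B \left(1 + B\right)}{3}}{3} = -4 - \frac{4 B \left(1 + B\right)}{9}$)
$n{\left(R,O \right)} = - \frac{68}{3} + O + R$ ($n{\left(R,O \right)} = \left(R + O\right) - \left(4 + \frac{8 \left(1 + 6\right)}{3}\right) = \left(O + R\right) - \left(4 + \frac{8}{3} \cdot 7\right) = \left(O + R\right) - \frac{68}{3} = - \frac{68}{3} + O + R$)
$-332 + n{\left(5,14 \right)} = -332 + \left(- \frac{68}{3} + 14 + 5\right) = -332 - \frac{11}{3} = - \frac{1007}{3}$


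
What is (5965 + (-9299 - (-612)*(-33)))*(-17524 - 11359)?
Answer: 679616990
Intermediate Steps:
(5965 + (-9299 - (-612)*(-33)))*(-17524 - 11359) = (5965 + (-9299 - 1*20196))*(-28883) = (5965 + (-9299 - 20196))*(-28883) = (5965 - 29495)*(-28883) = -23530*(-28883) = 679616990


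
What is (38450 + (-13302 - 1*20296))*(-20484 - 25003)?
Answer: -220702924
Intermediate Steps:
(38450 + (-13302 - 1*20296))*(-20484 - 25003) = (38450 + (-13302 - 20296))*(-45487) = (38450 - 33598)*(-45487) = 4852*(-45487) = -220702924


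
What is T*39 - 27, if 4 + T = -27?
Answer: -1236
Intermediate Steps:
T = -31 (T = -4 - 27 = -31)
T*39 - 27 = -31*39 - 27 = -1209 - 27 = -1236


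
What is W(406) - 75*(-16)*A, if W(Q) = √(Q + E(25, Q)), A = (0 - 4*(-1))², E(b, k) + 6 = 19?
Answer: 19200 + √419 ≈ 19220.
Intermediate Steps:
E(b, k) = 13 (E(b, k) = -6 + 19 = 13)
A = 16 (A = (0 + 4)² = 4² = 16)
W(Q) = √(13 + Q) (W(Q) = √(Q + 13) = √(13 + Q))
W(406) - 75*(-16)*A = √(13 + 406) - 75*(-16)*16 = √419 - (-1200)*16 = √419 - 1*(-19200) = √419 + 19200 = 19200 + √419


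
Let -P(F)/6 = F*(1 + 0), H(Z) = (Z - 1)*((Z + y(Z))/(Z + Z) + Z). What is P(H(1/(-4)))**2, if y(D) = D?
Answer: 2025/64 ≈ 31.641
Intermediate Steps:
H(Z) = (1 + Z)*(-1 + Z) (H(Z) = (Z - 1)*((Z + Z)/(Z + Z) + Z) = (-1 + Z)*((2*Z)/((2*Z)) + Z) = (-1 + Z)*((2*Z)*(1/(2*Z)) + Z) = (-1 + Z)*(1 + Z) = (1 + Z)*(-1 + Z))
P(F) = -6*F (P(F) = -6*F*(1 + 0) = -6*F)
P(H(1/(-4)))**2 = (-6*(-1 + (1/(-4))**2))**2 = (-6*(-1 + (-1/4)**2))**2 = (-6*(-1 + 1/16))**2 = (-6*(-15/16))**2 = (45/8)**2 = 2025/64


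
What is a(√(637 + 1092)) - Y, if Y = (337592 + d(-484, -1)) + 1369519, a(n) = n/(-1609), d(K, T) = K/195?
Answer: -332886161/195 - √1729/1609 ≈ -1.7071e+6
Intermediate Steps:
d(K, T) = K/195 (d(K, T) = K*(1/195) = K/195)
a(n) = -n/1609 (a(n) = n*(-1/1609) = -n/1609)
Y = 332886161/195 (Y = (337592 + (1/195)*(-484)) + 1369519 = (337592 - 484/195) + 1369519 = 65829956/195 + 1369519 = 332886161/195 ≈ 1.7071e+6)
a(√(637 + 1092)) - Y = -√(637 + 1092)/1609 - 1*332886161/195 = -√1729/1609 - 332886161/195 = -332886161/195 - √1729/1609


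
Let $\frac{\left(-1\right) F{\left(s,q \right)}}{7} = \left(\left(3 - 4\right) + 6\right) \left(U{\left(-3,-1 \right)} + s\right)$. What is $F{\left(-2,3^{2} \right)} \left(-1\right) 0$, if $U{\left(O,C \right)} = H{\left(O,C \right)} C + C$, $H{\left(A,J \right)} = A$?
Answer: $0$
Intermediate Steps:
$U{\left(O,C \right)} = C + C O$ ($U{\left(O,C \right)} = O C + C = C O + C = C + C O$)
$F{\left(s,q \right)} = -70 - 35 s$ ($F{\left(s,q \right)} = - 7 \left(\left(3 - 4\right) + 6\right) \left(- (1 - 3) + s\right) = - 7 \left(\left(3 - 4\right) + 6\right) \left(\left(-1\right) \left(-2\right) + s\right) = - 7 \left(-1 + 6\right) \left(2 + s\right) = - 7 \cdot 5 \left(2 + s\right) = - 7 \left(10 + 5 s\right) = -70 - 35 s$)
$F{\left(-2,3^{2} \right)} \left(-1\right) 0 = \left(-70 - -70\right) \left(-1\right) 0 = \left(-70 + 70\right) \left(-1\right) 0 = 0 \left(-1\right) 0 = 0 \cdot 0 = 0$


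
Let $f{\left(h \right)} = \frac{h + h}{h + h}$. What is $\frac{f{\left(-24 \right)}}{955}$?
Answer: $\frac{1}{955} \approx 0.0010471$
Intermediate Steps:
$f{\left(h \right)} = 1$ ($f{\left(h \right)} = \frac{2 h}{2 h} = 2 h \frac{1}{2 h} = 1$)
$\frac{f{\left(-24 \right)}}{955} = 1 \cdot \frac{1}{955} = \frac{1}{955}$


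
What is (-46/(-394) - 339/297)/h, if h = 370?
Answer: -9992/3608055 ≈ -0.0027694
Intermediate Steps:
(-46/(-394) - 339/297)/h = (-46/(-394) - 339/297)/370 = (-46*(-1/394) - 339*1/297)*(1/370) = (23/197 - 113/99)*(1/370) = -19984/19503*1/370 = -9992/3608055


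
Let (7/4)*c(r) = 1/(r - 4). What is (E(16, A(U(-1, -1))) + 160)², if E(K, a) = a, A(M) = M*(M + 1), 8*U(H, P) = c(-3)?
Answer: 2360964390849/92236816 ≈ 25597.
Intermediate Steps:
c(r) = 4/(7*(-4 + r)) (c(r) = 4/(7*(r - 4)) = 4/(7*(-4 + r)))
U(H, P) = -1/98 (U(H, P) = (4/(7*(-4 - 3)))/8 = ((4/7)/(-7))/8 = ((4/7)*(-⅐))/8 = (⅛)*(-4/49) = -1/98)
A(M) = M*(1 + M)
(E(16, A(U(-1, -1))) + 160)² = (-(1 - 1/98)/98 + 160)² = (-1/98*97/98 + 160)² = (-97/9604 + 160)² = (1536543/9604)² = 2360964390849/92236816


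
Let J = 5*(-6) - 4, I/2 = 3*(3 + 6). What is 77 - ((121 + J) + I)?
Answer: -64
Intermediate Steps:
I = 54 (I = 2*(3*(3 + 6)) = 2*(3*9) = 2*27 = 54)
J = -34 (J = -30 - 4 = -34)
77 - ((121 + J) + I) = 77 - ((121 - 34) + 54) = 77 - (87 + 54) = 77 - 1*141 = 77 - 141 = -64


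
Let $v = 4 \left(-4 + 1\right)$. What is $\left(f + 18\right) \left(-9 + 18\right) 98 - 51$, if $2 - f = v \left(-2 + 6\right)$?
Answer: $59925$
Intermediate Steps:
$v = -12$ ($v = 4 \left(-3\right) = -12$)
$f = 50$ ($f = 2 - - 12 \left(-2 + 6\right) = 2 - \left(-12\right) 4 = 2 - -48 = 2 + 48 = 50$)
$\left(f + 18\right) \left(-9 + 18\right) 98 - 51 = \left(50 + 18\right) \left(-9 + 18\right) 98 - 51 = 68 \cdot 9 \cdot 98 - 51 = 612 \cdot 98 - 51 = 59976 - 51 = 59925$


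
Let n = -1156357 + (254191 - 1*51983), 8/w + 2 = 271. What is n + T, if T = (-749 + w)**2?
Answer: -28451806060/72361 ≈ -3.9319e+5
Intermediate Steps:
w = 8/269 (w = 8/(-2 + 271) = 8/269 ≈ 0.029740)
T = 40591369729/72361 (T = (-749 + 8/269)**2 = (-201473/269)**2 = 40591369729/72361 ≈ 5.6096e+5)
n = -954149 (n = -1156357 + (254191 - 51983) = -1156357 + 202208 = -954149)
n + T = -954149 + 40591369729/72361 = -28451806060/72361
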